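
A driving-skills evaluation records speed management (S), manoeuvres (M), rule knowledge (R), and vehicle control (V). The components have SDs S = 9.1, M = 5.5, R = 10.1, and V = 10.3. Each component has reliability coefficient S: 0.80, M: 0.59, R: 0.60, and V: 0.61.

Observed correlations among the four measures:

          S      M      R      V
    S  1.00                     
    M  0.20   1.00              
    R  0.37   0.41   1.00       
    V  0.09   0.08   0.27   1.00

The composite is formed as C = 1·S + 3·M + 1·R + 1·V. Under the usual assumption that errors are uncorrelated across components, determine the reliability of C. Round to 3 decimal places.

Var(C) = 9.1² + 3²·5.5² + 10.1² + 10.3² + 2·[3·9.1·5.5·0.20 + 9.1·10.1·0.37 + 9.1·10.3·0.09 + 3·5.5·10.1·0.41 + 3·5.5·10.3·0.08 + 10.1·10.3·0.27] = 563.16 + 364.966 = 928.126.
With uncorrelated errors the cross-covariances are all true-score covariance, so they carry over unchanged; only the diagonal terms shrink to ρᵢσᵢ².
True-score variance = [9.1²·0.80 + 3²·5.5²·0.59 + 10.1²·0.60 + 10.3²·0.61] + 364.966 = 352.796 + 364.966 = 717.762.
Reliability = 717.762 / 928.126 = 0.773.

0.773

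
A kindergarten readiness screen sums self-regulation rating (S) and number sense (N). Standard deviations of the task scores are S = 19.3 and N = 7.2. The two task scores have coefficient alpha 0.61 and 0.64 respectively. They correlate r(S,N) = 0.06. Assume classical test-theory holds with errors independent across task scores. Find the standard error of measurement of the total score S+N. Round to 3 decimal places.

Var(total) = 424.33 + 16.6752 = 441.005.
True-score variance = 260.397 + 16.6752 = 277.072, so reliability = 0.6283.
Error variance = 441.005 − 277.072 = 163.934; SEM = √163.934 = 12.804.

12.804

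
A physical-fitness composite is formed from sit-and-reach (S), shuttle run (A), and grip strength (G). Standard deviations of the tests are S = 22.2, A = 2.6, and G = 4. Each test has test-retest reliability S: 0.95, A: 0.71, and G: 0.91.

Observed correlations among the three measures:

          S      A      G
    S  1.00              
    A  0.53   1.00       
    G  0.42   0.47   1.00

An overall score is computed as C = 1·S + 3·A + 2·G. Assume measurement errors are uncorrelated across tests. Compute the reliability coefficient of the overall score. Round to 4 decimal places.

0.9524

Var(C) = 22.2² + 3²·2.6² + 2²·4² + 2·[3·22.2·2.6·0.53 + 2·22.2·4·0.42 + 6·2.6·4·0.47] = 617.68 + 391.39 = 1009.07.
Under uncorrelated errors the observed covariances equal the true-score covariances, so only the own-variance terms attenuate.
True-score variance = [22.2²·0.95 + 3²·2.6²·0.71 + 2²·4²·0.91] + 391.39 = 569.634 + 391.39 = 961.024.
Reliability = 961.024 / 1009.07 = 0.9524.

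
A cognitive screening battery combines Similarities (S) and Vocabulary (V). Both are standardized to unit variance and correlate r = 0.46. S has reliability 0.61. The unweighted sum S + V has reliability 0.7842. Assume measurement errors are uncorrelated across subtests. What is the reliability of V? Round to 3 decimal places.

Var(S+V) = 2 + 2·0.46 = 2.920.
True-score variance = ρ_S + ρ_V + 2·0.46, so 0.7842 = (0.61 + ρ_V + 0.92) / 2.920.
ρ_V = 0.7842·2.920 − 0.61 − 0.92 = 0.760.

0.760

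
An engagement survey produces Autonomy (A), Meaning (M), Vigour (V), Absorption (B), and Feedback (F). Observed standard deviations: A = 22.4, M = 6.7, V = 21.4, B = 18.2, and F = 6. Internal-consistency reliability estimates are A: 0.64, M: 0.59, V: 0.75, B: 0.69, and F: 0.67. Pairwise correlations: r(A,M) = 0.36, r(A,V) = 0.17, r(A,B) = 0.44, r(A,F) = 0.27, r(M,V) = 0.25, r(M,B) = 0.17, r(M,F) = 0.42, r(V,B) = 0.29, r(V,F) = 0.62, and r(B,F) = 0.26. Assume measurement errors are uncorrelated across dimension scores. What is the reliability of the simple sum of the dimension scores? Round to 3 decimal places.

Var(A+M+V+B+F) = 22.4² + 6.7² + 21.4² + 18.2² + 6² + 2·[22.4·6.7·0.36 + 22.4·21.4·0.17 + 22.4·18.2·0.44 + 22.4·6·0.27 + 6.7·21.4·0.25 + 6.7·18.2·0.17 + 6.7·6·0.42 + 21.4·18.2·0.29 + 21.4·6·0.62 + 18.2·6·0.26] = 1371.85 + 1291.19 = 2663.04.
Under uncorrelated errors the observed covariances equal the true-score covariances, so only the own-variance terms attenuate.
True-score variance = [22.4²·0.64 + 6.7²·0.59 + 21.4²·0.75 + 18.2²·0.69 + 6²·0.67] + 1291.19 = 943.757 + 1291.19 = 2234.95.
Reliability = 2234.95 / 2663.04 = 0.839.

0.839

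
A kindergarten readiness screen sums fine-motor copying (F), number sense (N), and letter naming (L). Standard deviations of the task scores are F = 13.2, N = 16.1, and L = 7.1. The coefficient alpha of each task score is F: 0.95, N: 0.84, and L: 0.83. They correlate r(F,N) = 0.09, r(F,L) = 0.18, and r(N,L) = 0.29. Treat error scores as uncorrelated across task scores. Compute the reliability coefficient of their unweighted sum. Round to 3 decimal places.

0.906

Var(F+N+L) = 13.2² + 16.1² + 7.1² + 2·[13.2·16.1·0.09 + 13.2·7.1·0.18 + 16.1·7.1·0.29] = 483.86 + 138.293 = 622.153.
Under uncorrelated errors the observed covariances equal the true-score covariances, so only the own-variance terms attenuate.
True-score variance = [13.2²·0.95 + 16.1²·0.84 + 7.1²·0.83] + 138.293 = 425.105 + 138.293 = 563.397.
Reliability = 563.397 / 622.153 = 0.906.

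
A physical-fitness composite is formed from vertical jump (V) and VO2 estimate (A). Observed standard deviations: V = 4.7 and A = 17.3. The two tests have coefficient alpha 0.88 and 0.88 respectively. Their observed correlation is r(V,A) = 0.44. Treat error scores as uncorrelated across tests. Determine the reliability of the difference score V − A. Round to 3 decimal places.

0.846

Var(V−A) = 4.7² + 17.3² − 2·4.7·17.3·0.44 = 321.38 − 71.5528 = 249.827.
Because errors are independent across components, Cov(Tᵢ,Tⱼ) = Cov(Xᵢ,Xⱼ); the off-diagonal part of the true-score variance is the same as above.
True-score variance = [4.7²·0.88 + 17.3²·0.88] − 71.5528 = 282.814 − 71.5528 = 211.262.
Reliability = 211.262 / 249.827 = 0.846.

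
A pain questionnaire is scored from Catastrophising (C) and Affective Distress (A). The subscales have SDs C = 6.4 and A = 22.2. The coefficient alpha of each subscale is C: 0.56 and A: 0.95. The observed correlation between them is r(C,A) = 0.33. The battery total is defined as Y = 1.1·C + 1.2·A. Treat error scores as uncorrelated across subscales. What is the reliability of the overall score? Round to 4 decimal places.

0.9351

Var(Y) = 1.1²·6.4² + 1.2²·22.2² + 2·[1.32·6.4·22.2·0.33] = 759.251 + 123.78 = 883.031.
Because errors are independent across components, Cov(Tᵢ,Tⱼ) = Cov(Xᵢ,Xⱼ); the off-diagonal part of the true-score variance is the same as above.
True-score variance = [1.1²·6.4²·0.56 + 1.2²·22.2²·0.95] + 123.78 = 701.96 + 123.78 = 825.74.
Reliability = 825.74 / 883.031 = 0.9351.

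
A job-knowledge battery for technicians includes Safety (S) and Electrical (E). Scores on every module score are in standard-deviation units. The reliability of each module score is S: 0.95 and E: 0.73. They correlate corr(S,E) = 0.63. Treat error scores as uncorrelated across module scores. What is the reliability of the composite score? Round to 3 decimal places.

Var(S+E) = 2 + 2·[0.63] = 2 + 1.26 = 3.26.
Because errors are independent across components, Cov(Tᵢ,Tⱼ) = Cov(Xᵢ,Xⱼ); the off-diagonal part of the true-score variance is the same as above.
True-score variance = [0.95 + 0.73] + 1.26 = 1.68 + 1.26 = 2.94.
Reliability = 2.94 / 3.26 = 0.902.

0.902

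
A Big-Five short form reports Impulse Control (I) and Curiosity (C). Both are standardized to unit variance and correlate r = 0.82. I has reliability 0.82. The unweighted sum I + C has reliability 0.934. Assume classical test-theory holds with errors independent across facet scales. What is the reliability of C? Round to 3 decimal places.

Var(I+C) = 2 + 2·0.82 = 3.640.
True-score variance = ρ_I + ρ_C + 2·0.82, so 0.934 = (0.82 + ρ_C + 1.64) / 3.640.
ρ_C = 0.934·3.640 − 0.82 − 1.64 = 0.940.

0.940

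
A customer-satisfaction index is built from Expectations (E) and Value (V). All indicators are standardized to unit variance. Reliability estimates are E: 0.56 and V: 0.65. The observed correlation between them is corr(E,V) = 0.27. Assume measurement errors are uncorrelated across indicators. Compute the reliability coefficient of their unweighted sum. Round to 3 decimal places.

0.689

Var(E+V) = 2 + 2·[0.27] = 2 + 0.54 = 2.54.
Because errors are independent across components, Cov(Tᵢ,Tⱼ) = Cov(Xᵢ,Xⱼ); the off-diagonal part of the true-score variance is the same as above.
True-score variance = [0.56 + 0.65] + 0.54 = 1.21 + 0.54 = 1.75.
Reliability = 1.75 / 2.54 = 0.689.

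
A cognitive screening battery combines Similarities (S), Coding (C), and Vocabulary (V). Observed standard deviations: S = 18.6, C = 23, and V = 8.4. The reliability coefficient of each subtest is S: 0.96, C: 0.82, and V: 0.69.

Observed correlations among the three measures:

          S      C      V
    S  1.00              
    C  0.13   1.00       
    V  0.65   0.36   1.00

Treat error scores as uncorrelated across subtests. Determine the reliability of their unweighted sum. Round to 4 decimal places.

0.9064

Var(S+C+V) = 18.6² + 23² + 8.4² + 2·[18.6·23·0.13 + 18.6·8.4·0.65 + 23·8.4·0.36] = 945.52 + 453.444 = 1398.96.
Under uncorrelated errors the observed covariances equal the true-score covariances, so only the own-variance terms attenuate.
True-score variance = [18.6²·0.96 + 23²·0.82 + 8.4²·0.69] + 453.444 = 814.588 + 453.444 = 1268.03.
Reliability = 1268.03 / 1398.96 = 0.9064.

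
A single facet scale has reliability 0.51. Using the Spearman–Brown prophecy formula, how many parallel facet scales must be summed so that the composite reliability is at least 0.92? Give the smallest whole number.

12

k ≥ ρ*(1−ρ₁)/(ρ₁(1−ρ*)) = 0.92·0.49 / (0.51·0.08) = 11.049.
Smallest integer k = 12.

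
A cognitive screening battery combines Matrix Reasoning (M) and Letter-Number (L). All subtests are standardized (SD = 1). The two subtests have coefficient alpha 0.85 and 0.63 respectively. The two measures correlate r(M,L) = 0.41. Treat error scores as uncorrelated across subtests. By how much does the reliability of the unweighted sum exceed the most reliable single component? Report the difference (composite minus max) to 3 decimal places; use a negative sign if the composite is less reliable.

Var(sum) = 2 + 0.82 = 2.82; true-score variance = 1.48 + 0.82 = 2.3; composite reliability = 0.8156.
Max component reliability = 0.8500.
Difference = 0.8156 − 0.8500 = -0.034.

-0.034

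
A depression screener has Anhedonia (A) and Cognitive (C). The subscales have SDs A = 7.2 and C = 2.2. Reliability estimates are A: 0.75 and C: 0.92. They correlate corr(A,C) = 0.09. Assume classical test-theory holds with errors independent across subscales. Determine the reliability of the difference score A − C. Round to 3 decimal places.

Var(A−C) = 7.2² + 2.2² − 2·7.2·2.2·0.09 = 56.68 − 2.8512 = 53.8288.
Under uncorrelated errors the observed covariances equal the true-score covariances, so only the own-variance terms attenuate.
True-score variance = [7.2²·0.75 + 2.2²·0.92] − 2.8512 = 43.3328 − 2.8512 = 40.4816.
Reliability = 40.4816 / 53.8288 = 0.752.

0.752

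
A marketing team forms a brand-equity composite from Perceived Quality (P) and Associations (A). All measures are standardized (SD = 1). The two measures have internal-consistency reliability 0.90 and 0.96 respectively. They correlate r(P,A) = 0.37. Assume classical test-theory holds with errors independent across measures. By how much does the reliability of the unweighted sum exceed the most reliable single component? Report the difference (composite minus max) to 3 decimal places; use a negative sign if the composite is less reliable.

Var(sum) = 2 + 0.74 = 2.74; true-score variance = 1.86 + 0.74 = 2.6; composite reliability = 0.9489.
Max component reliability = 0.9600.
Difference = 0.9489 − 0.9600 = -0.011.

-0.011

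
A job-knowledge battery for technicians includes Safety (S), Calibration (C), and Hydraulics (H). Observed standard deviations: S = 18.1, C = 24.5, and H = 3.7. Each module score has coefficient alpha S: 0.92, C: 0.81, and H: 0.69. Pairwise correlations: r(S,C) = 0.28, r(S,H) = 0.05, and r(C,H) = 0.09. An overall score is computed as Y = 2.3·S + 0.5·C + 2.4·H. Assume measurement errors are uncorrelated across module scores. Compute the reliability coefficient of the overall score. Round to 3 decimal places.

0.917

Var(Y) = 2.3²·18.1² + 0.5²·24.5² + 2.4²·3.7² + 2·[1.15·18.1·24.5·0.28 + 5.52·18.1·3.7·0.05 + 1.2·24.5·3.7·0.09] = 1961.97 + 342.13 = 2304.1.
Because errors are independent across components, Cov(Tᵢ,Tⱼ) = Cov(Xᵢ,Xⱼ); the off-diagonal part of the true-score variance is the same as above.
True-score variance = [2.3²·18.1²·0.92 + 0.5²·24.5²·0.81 + 2.4²·3.7²·0.69] + 342.13 = 1770.37 + 342.13 = 2112.5.
Reliability = 2112.5 / 2304.1 = 0.917.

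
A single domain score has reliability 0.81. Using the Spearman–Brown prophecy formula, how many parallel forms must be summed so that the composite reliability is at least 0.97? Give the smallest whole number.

8

k ≥ ρ*(1−ρ₁)/(ρ₁(1−ρ*)) = 0.97·0.19 / (0.81·0.03) = 7.584.
Smallest integer k = 8.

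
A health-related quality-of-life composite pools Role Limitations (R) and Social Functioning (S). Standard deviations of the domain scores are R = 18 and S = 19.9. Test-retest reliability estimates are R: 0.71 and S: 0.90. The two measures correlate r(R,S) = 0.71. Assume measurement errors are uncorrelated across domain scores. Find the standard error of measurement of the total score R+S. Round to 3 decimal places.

Var(total) = 720.01 + 508.644 = 1228.65.
True-score variance = 586.449 + 508.644 = 1095.09, so reliability = 0.8913.
Error variance = 1228.65 − 1095.09 = 133.561; SEM = √133.561 = 11.557.

11.557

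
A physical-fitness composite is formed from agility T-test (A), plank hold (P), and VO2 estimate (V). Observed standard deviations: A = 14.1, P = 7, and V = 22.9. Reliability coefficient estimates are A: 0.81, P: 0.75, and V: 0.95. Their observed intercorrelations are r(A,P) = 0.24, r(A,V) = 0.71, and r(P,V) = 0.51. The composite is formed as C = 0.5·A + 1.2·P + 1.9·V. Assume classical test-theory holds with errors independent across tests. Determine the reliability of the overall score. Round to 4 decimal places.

Var(C) = 0.5²·14.1² + 1.2²·7² + 1.9²·22.9² + 2·[0.6·14.1·7·0.24 + 0.95·14.1·22.9·0.71 + 2.28·7·22.9·0.51] = 2013.38 + 836.798 = 2850.18.
With uncorrelated errors the cross-covariances are all true-score covariance, so they carry over unchanged; only the diagonal terms shrink to ρᵢσᵢ².
True-score variance = [0.5²·14.1²·0.81 + 1.2²·7²·0.75 + 1.9²·22.9²·0.95] + 836.798 = 1891.64 + 836.798 = 2728.44.
Reliability = 2728.44 / 2850.18 = 0.9573.

0.9573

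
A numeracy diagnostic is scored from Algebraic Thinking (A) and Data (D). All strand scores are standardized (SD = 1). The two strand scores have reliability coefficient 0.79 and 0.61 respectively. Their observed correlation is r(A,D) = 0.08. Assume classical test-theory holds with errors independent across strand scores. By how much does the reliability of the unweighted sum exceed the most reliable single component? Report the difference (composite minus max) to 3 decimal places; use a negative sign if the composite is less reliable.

Var(sum) = 2 + 0.16 = 2.16; true-score variance = 1.4 + 0.16 = 1.56; composite reliability = 0.7222.
Max component reliability = 0.7900.
Difference = 0.7222 − 0.7900 = -0.068.

-0.068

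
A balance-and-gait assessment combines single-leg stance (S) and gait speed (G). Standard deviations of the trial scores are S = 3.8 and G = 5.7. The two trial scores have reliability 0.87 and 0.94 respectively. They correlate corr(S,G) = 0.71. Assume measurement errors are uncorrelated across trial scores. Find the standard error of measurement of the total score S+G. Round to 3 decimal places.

Var(total) = 46.93 + 30.7572 = 77.6872.
True-score variance = 43.1034 + 30.7572 = 73.8606, so reliability = 0.9507.
Error variance = 77.6872 − 73.8606 = 3.8266; SEM = √3.8266 = 1.956.

1.956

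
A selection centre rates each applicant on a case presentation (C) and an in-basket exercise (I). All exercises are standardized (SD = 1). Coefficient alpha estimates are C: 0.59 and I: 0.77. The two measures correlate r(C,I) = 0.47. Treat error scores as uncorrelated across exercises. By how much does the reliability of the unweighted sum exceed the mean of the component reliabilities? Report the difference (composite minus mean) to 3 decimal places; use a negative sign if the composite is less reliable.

0.102

Var(sum) = 2 + 0.94 = 2.94; true-score variance = 1.36 + 0.94 = 2.3; composite reliability = 0.7823.
Mean component reliability = 0.6800.
Difference = 0.7823 − 0.6800 = 0.102.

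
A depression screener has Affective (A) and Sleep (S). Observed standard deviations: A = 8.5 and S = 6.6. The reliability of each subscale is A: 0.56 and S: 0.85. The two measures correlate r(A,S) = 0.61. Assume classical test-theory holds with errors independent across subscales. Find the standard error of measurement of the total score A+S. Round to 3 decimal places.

6.191

Var(total) = 115.81 + 68.442 = 184.252.
True-score variance = 77.486 + 68.442 = 145.928, so reliability = 0.7920.
Error variance = 184.252 − 145.928 = 38.324; SEM = √38.324 = 6.191.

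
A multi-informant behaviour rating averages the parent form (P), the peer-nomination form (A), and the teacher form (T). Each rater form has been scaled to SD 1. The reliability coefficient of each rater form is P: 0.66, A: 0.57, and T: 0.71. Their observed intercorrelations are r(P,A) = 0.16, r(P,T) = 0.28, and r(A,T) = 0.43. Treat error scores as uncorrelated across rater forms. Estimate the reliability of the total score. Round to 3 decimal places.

Var(P+A+T) = 3 + 2·[0.16 + 0.28 + 0.43] = 3 + 1.74 = 4.74.
Under uncorrelated errors the observed covariances equal the true-score covariances, so only the own-variance terms attenuate.
True-score variance = [0.66 + 0.57 + 0.71] + 1.74 = 1.94 + 1.74 = 3.68.
Reliability = 3.68 / 4.74 = 0.776.

0.776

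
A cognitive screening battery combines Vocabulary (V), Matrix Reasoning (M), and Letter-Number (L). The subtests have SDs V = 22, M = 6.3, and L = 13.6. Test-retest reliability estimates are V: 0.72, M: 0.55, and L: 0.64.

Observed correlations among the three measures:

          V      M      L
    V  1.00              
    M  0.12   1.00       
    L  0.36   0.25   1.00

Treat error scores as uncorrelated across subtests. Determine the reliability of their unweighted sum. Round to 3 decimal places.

0.780

Var(V+M+L) = 22² + 6.3² + 13.6² + 2·[22·6.3·0.12 + 22·13.6·0.36 + 6.3·13.6·0.25] = 708.65 + 291.528 = 1000.18.
With uncorrelated errors the cross-covariances are all true-score covariance, so they carry over unchanged; only the diagonal terms shrink to ρᵢσᵢ².
True-score variance = [22²·0.72 + 6.3²·0.55 + 13.6²·0.64] + 291.528 = 488.684 + 291.528 = 780.212.
Reliability = 780.212 / 1000.18 = 0.780.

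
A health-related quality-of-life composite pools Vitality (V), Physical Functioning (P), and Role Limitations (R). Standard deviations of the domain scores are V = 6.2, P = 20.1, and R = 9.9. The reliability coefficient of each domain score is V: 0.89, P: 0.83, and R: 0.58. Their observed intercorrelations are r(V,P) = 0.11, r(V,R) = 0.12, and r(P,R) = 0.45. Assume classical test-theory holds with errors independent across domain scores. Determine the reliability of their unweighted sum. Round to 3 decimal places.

0.850

Var(V+P+R) = 6.2² + 20.1² + 9.9² + 2·[6.2·20.1·0.11 + 6.2·9.9·0.12 + 20.1·9.9·0.45] = 540.46 + 221.239 = 761.699.
Because errors are independent across components, Cov(Tᵢ,Tⱼ) = Cov(Xᵢ,Xⱼ); the off-diagonal part of the true-score variance is the same as above.
True-score variance = [6.2²·0.89 + 20.1²·0.83 + 9.9²·0.58] + 221.239 = 426.386 + 221.239 = 647.624.
Reliability = 647.624 / 761.699 = 0.850.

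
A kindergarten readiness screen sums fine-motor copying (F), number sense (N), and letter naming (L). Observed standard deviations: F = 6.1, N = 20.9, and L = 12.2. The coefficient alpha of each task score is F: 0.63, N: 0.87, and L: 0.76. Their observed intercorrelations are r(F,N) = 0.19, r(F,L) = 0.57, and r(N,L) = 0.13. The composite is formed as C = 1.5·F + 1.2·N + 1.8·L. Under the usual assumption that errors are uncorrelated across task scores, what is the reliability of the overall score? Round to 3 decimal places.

Var(C) = 1.5²·6.1² + 1.2²·20.9² + 1.8²·12.2² + 2·[1.8·6.1·20.9·0.19 + 2.7·6.1·12.2·0.57 + 2.16·20.9·12.2·0.13] = 1194.97 + 459.465 = 1654.44.
With uncorrelated errors the cross-covariances are all true-score covariance, so they carry over unchanged; only the diagonal terms shrink to ρᵢσᵢ².
True-score variance = [1.5²·6.1²·0.63 + 1.2²·20.9²·0.87 + 1.8²·12.2²·0.76] + 459.465 = 966.484 + 459.465 = 1425.95.
Reliability = 1425.95 / 1654.44 = 0.862.

0.862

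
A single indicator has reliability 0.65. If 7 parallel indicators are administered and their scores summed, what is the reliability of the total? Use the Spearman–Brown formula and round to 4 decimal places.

ρ_k = kρ / (1 + (k−1)ρ) = 7·0.65 / (1 + 6·0.65) = 4.550 / 4.900 = 0.9286.

0.9286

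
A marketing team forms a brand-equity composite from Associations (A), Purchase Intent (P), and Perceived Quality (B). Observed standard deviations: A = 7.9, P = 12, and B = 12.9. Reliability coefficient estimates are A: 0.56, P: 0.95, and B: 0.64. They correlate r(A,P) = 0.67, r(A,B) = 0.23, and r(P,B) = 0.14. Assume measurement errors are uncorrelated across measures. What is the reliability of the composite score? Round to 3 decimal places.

Var(A+P+B) = 7.9² + 12² + 12.9² + 2·[7.9·12·0.67 + 7.9·12.9·0.23 + 12·12.9·0.14] = 372.82 + 217.255 = 590.075.
Under uncorrelated errors the observed covariances equal the true-score covariances, so only the own-variance terms attenuate.
True-score variance = [7.9²·0.56 + 12²·0.95 + 12.9²·0.64] + 217.255 = 278.252 + 217.255 = 495.507.
Reliability = 495.507 / 590.075 = 0.840.

0.840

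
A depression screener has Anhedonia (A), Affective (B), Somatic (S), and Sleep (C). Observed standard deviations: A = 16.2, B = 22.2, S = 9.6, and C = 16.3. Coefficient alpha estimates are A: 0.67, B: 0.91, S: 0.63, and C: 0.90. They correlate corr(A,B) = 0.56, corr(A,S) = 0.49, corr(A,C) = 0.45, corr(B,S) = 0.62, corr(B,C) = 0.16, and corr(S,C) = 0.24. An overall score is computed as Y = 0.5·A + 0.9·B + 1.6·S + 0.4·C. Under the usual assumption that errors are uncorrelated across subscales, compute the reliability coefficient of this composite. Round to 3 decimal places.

0.905

Var(Y) = 0.5²·16.2² + 0.9²·22.2² + 1.6²·9.6² + 0.4²·16.3² + 2·[0.45·16.2·22.2·0.56 + 0.8·16.2·9.6·0.49 + 0.2·16.2·16.3·0.45 + 1.44·22.2·9.6·0.62 + 0.36·22.2·16.3·0.16 + 0.64·9.6·16.3·0.24] = 743.25 + 821.021 = 1564.27.
With uncorrelated errors the cross-covariances are all true-score covariance, so they carry over unchanged; only the diagonal terms shrink to ρᵢσᵢ².
True-score variance = [0.5²·16.2²·0.67 + 0.9²·22.2²·0.91 + 1.6²·9.6²·0.63 + 0.4²·16.3²·0.90] + 821.021 = 594.126 + 821.021 = 1415.15.
Reliability = 1415.15 / 1564.27 = 0.905.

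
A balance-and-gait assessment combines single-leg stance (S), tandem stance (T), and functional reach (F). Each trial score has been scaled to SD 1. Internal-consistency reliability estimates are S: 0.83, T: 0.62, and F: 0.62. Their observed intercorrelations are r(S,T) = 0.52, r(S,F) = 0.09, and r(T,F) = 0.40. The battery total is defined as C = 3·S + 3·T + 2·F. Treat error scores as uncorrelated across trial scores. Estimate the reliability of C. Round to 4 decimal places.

Var(C) = 3² + 3² + 2² + 2·[9·0.52 + 6·0.09 + 6·0.40] = 22 + 15.24 = 37.24.
Under uncorrelated errors the observed covariances equal the true-score covariances, so only the own-variance terms attenuate.
True-score variance = [3²·0.83 + 3²·0.62 + 2²·0.62] + 15.24 = 15.53 + 15.24 = 30.77.
Reliability = 30.77 / 37.24 = 0.8263.

0.8263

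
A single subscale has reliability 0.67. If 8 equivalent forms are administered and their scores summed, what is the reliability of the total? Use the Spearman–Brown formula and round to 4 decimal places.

0.9420

ρ_k = kρ / (1 + (k−1)ρ) = 8·0.67 / (1 + 7·0.67) = 5.360 / 5.690 = 0.9420.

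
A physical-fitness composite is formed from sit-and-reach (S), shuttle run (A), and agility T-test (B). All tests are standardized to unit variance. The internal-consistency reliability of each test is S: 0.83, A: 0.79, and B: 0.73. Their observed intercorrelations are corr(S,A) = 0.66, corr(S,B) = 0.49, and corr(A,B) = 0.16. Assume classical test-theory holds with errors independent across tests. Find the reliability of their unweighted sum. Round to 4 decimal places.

0.8843

Var(S+A+B) = 3 + 2·[0.66 + 0.49 + 0.16] = 3 + 2.62 = 5.62.
With uncorrelated errors the cross-covariances are all true-score covariance, so they carry over unchanged; only the diagonal terms shrink to ρᵢσᵢ².
True-score variance = [0.83 + 0.79 + 0.73] + 2.62 = 2.35 + 2.62 = 4.97.
Reliability = 4.97 / 5.62 = 0.8843.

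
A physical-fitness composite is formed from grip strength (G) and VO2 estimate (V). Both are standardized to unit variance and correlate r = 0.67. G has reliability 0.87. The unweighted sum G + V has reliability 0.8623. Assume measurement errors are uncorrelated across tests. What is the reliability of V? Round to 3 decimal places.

0.670

Var(G+V) = 2 + 2·0.67 = 3.340.
True-score variance = ρ_G + ρ_V + 2·0.67, so 0.8623 = (0.87 + ρ_V + 1.34) / 3.340.
ρ_V = 0.8623·3.340 − 0.87 − 1.34 = 0.670.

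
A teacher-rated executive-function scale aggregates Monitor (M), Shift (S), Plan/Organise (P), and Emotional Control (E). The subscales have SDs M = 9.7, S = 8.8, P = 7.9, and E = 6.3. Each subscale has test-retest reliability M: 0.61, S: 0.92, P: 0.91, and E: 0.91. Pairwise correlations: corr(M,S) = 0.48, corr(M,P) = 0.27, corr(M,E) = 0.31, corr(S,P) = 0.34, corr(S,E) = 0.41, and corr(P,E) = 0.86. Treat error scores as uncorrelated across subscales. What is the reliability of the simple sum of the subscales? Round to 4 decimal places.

Var(M+S+P+E) = 9.7² + 8.8² + 7.9² + 6.3² + 2·[9.7·8.8·0.48 + 9.7·7.9·0.27 + 9.7·6.3·0.31 + 8.8·7.9·0.34 + 8.8·6.3·0.41 + 7.9·6.3·0.86] = 273.63 + 339.553 = 613.183.
With uncorrelated errors the cross-covariances are all true-score covariance, so they carry over unchanged; only the diagonal terms shrink to ρᵢσᵢ².
True-score variance = [9.7²·0.61 + 8.8²·0.92 + 7.9²·0.91 + 6.3²·0.91] + 339.553 = 221.551 + 339.553 = 561.104.
Reliability = 561.104 / 613.183 = 0.9151.

0.9151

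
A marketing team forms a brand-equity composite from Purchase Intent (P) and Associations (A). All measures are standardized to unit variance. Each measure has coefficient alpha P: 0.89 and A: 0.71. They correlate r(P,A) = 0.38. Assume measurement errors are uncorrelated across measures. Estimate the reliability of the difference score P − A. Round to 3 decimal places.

Var(P−A) = 1 + 1 − 2·0.38 = 2 − 0.76 = 1.24.
Under uncorrelated errors the observed covariances equal the true-score covariances, so only the own-variance terms attenuate.
True-score variance = [0.89 + 0.71] − 0.76 = 1.6 − 0.76 = 0.84.
Reliability = 0.84 / 1.24 = 0.677.

0.677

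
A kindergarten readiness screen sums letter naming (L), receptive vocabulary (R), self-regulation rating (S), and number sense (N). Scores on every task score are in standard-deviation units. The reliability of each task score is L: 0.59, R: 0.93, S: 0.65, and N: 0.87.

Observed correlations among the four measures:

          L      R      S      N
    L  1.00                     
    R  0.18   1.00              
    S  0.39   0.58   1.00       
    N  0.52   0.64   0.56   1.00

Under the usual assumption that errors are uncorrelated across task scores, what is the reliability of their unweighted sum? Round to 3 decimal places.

Var(L+R+S+N) = 4 + 2·[0.18 + 0.39 + 0.52 + 0.58 + 0.64 + 0.56] = 4 + 5.74 = 9.74.
With uncorrelated errors the cross-covariances are all true-score covariance, so they carry over unchanged; only the diagonal terms shrink to ρᵢσᵢ².
True-score variance = [0.59 + 0.93 + 0.65 + 0.87] + 5.74 = 3.04 + 5.74 = 8.78.
Reliability = 8.78 / 9.74 = 0.901.

0.901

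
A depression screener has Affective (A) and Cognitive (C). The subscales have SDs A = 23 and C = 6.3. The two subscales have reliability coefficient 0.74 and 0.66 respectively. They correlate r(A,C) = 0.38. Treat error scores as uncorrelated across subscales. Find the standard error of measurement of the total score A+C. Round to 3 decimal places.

Var(total) = 568.69 + 110.124 = 678.814.
True-score variance = 417.655 + 110.124 = 527.779, so reliability = 0.7775.
Error variance = 678.814 − 527.779 = 151.035; SEM = √151.035 = 12.290.

12.290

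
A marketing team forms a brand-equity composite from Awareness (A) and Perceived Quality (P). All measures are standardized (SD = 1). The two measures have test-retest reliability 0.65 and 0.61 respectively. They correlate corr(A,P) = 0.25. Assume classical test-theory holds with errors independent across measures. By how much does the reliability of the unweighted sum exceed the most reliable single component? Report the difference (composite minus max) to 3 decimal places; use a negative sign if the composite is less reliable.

Var(sum) = 2 + 0.5 = 2.5; true-score variance = 1.26 + 0.5 = 1.76; composite reliability = 0.7040.
Max component reliability = 0.6500.
Difference = 0.7040 − 0.6500 = 0.054.

0.054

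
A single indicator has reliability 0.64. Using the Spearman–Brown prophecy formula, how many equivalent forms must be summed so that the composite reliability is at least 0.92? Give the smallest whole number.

7

k ≥ ρ*(1−ρ₁)/(ρ₁(1−ρ*)) = 0.92·0.36 / (0.64·0.08) = 6.469.
Smallest integer k = 7.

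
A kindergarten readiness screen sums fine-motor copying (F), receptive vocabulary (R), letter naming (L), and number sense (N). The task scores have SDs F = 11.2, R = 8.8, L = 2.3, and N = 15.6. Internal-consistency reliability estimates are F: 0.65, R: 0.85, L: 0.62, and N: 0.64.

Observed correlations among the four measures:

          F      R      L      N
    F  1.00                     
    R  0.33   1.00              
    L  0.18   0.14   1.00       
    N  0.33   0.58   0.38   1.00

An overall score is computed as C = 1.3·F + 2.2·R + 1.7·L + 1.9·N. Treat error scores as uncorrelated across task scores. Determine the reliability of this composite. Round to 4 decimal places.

0.8353

Var(C) = 1.3²·11.2² + 2.2²·8.8² + 1.7²·2.3² + 1.9²·15.6² + 2·[2.86·11.2·8.8·0.33 + 2.21·11.2·2.3·0.18 + 2.47·11.2·15.6·0.33 + 3.74·8.8·2.3·0.14 + 4.18·8.8·15.6·0.58 + 3.23·2.3·15.6·0.38] = 1480.62 + 1266.28 = 2746.9.
Under uncorrelated errors the observed covariances equal the true-score covariances, so only the own-variance terms attenuate.
True-score variance = [1.3²·11.2²·0.65 + 2.2²·8.8²·0.85 + 1.7²·2.3²·0.62 + 1.9²·15.6²·0.64] + 1266.28 = 1028.12 + 1266.28 = 2294.4.
Reliability = 2294.4 / 2746.9 = 0.8353.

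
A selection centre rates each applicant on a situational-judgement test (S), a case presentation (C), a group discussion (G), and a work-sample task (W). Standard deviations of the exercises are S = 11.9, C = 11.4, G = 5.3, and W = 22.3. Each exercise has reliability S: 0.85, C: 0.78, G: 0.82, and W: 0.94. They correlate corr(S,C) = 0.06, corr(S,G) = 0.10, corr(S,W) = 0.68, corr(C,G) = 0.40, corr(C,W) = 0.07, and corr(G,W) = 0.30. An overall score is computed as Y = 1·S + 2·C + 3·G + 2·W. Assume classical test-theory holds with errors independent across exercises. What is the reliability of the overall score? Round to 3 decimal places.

0.934

Var(Y) = 11.9² + 2²·11.4² + 3²·5.3² + 2²·22.3² + 2·[2·11.9·11.4·0.06 + 3·11.9·5.3·0.10 + 2·11.9·22.3·0.68 + 6·11.4·5.3·0.40 + 4·11.4·22.3·0.07 + 6·5.3·22.3·0.30] = 2903.42 + 1650.07 = 4553.49.
Under uncorrelated errors the observed covariances equal the true-score covariances, so only the own-variance terms attenuate.
True-score variance = [11.9²·0.85 + 2²·11.4²·0.78 + 3²·5.3²·0.82 + 2²·22.3²·0.94] + 1650.07 = 2602.96 + 1650.07 = 4253.03.
Reliability = 4253.03 / 4553.49 = 0.934.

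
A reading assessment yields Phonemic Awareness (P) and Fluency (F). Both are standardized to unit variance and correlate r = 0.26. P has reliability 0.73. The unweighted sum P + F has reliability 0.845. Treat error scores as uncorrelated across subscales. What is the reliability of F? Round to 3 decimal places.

0.879

Var(P+F) = 2 + 2·0.26 = 2.520.
True-score variance = ρ_P + ρ_F + 2·0.26, so 0.845 = (0.73 + ρ_F + 0.52) / 2.520.
ρ_F = 0.845·2.520 − 0.73 − 0.52 = 0.879.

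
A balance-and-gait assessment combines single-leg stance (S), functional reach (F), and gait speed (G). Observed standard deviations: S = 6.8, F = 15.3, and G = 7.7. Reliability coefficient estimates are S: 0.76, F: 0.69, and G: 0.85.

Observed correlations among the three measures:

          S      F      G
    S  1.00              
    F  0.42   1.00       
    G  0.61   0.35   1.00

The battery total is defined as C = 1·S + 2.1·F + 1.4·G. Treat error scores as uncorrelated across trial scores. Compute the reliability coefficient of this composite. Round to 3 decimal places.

Var(C) = 6.8² + 2.1²·15.3² + 1.4²·7.7² + 2·[2.1·6.8·15.3·0.42 + 1.4·6.8·7.7·0.61 + 2.94·15.3·7.7·0.35] = 1194.79 + 515.41 = 1710.2.
Under uncorrelated errors the observed covariances equal the true-score covariances, so only the own-variance terms attenuate.
True-score variance = [6.8²·0.76 + 2.1²·15.3²·0.69 + 1.4²·7.7²·0.85] + 515.41 = 846.232 + 515.41 = 1361.64.
Reliability = 1361.64 / 1710.2 = 0.796.

0.796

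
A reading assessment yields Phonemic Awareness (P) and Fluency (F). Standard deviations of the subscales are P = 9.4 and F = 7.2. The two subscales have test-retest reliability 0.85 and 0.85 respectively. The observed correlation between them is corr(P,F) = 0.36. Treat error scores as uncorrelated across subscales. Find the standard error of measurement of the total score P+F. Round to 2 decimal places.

Var(total) = 140.2 + 48.7296 = 188.93.
True-score variance = 119.17 + 48.7296 = 167.9, so reliability = 0.8887.
Error variance = 188.93 − 167.9 = 21.03; SEM = √21.03 = 4.59.

4.59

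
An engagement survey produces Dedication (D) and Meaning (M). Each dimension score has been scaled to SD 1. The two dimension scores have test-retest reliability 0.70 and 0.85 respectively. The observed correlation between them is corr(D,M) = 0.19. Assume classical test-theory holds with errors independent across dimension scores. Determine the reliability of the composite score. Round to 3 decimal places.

Var(D+M) = 2 + 2·[0.19] = 2 + 0.38 = 2.38.
Under uncorrelated errors the observed covariances equal the true-score covariances, so only the own-variance terms attenuate.
True-score variance = [0.70 + 0.85] + 0.38 = 1.55 + 0.38 = 1.93.
Reliability = 1.93 / 2.38 = 0.811.

0.811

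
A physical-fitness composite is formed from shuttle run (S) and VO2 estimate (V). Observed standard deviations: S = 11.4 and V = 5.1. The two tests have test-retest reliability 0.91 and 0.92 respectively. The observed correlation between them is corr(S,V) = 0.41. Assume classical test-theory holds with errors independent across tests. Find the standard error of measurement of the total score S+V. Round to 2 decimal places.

3.71

Var(total) = 155.97 + 47.6748 = 203.645.
True-score variance = 142.193 + 47.6748 = 189.868, so reliability = 0.9323.
Error variance = 203.645 − 189.868 = 13.7772; SEM = √13.7772 = 3.71.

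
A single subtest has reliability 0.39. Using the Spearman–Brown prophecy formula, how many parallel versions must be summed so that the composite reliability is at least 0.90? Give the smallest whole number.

k ≥ ρ*(1−ρ₁)/(ρ₁(1−ρ*)) = 0.90·0.61 / (0.39·0.10) = 14.077.
Smallest integer k = 15.

15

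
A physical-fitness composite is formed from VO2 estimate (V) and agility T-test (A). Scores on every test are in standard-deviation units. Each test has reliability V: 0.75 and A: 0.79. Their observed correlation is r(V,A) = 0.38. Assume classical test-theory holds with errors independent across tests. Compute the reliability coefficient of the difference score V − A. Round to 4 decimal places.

0.6290

Var(V−A) = 1 + 1 − 2·0.38 = 2 − 0.76 = 1.24.
Under uncorrelated errors the observed covariances equal the true-score covariances, so only the own-variance terms attenuate.
True-score variance = [0.75 + 0.79] − 0.76 = 1.54 − 0.76 = 0.78.
Reliability = 0.78 / 1.24 = 0.6290.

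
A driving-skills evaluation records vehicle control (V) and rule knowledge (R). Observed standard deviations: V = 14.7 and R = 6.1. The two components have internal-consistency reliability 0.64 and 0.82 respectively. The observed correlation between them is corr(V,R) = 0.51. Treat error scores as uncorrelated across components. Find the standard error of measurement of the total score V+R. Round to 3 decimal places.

9.192

Var(total) = 253.3 + 91.4634 = 344.763.
True-score variance = 168.81 + 91.4634 = 260.273, so reliability = 0.7549.
Error variance = 344.763 − 260.273 = 84.4902; SEM = √84.4902 = 9.192.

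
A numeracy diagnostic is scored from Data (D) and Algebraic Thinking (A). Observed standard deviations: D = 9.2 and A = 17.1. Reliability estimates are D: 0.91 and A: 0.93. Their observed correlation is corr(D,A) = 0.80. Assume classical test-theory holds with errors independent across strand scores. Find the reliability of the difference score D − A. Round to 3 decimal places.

Var(D−A) = 9.2² + 17.1² − 2·9.2·17.1·0.80 = 377.05 − 251.712 = 125.338.
Because errors are independent across components, Cov(Tᵢ,Tⱼ) = Cov(Xᵢ,Xⱼ); the off-diagonal part of the true-score variance is the same as above.
True-score variance = [9.2²·0.91 + 17.1²·0.93] − 251.712 = 348.964 − 251.712 = 97.2517.
Reliability = 97.2517 / 125.338 = 0.776.

0.776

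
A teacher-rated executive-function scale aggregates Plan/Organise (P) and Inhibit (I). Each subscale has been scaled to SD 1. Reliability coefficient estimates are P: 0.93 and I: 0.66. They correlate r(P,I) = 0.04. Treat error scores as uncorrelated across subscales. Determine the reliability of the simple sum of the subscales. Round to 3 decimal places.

0.803

Var(P+I) = 2 + 2·[0.04] = 2 + 0.08 = 2.08.
With uncorrelated errors the cross-covariances are all true-score covariance, so they carry over unchanged; only the diagonal terms shrink to ρᵢσᵢ².
True-score variance = [0.93 + 0.66] + 0.08 = 1.59 + 0.08 = 1.67.
Reliability = 1.67 / 2.08 = 0.803.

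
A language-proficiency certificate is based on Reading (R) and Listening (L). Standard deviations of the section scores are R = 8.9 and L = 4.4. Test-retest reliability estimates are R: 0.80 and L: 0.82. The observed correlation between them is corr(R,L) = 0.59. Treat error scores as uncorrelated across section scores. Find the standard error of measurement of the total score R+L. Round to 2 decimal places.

4.40

Var(total) = 98.57 + 46.2088 = 144.779.
True-score variance = 79.2432 + 46.2088 = 125.452, so reliability = 0.8665.
Error variance = 144.779 − 125.452 = 19.3268; SEM = √19.3268 = 4.40.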